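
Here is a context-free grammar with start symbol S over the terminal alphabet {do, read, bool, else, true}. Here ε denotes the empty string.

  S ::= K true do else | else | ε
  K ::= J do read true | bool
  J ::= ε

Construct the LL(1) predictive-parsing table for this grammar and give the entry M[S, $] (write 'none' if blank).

S ::= ε

FIRST(J) = {ε}
FIRST(K) = {bool, do}  (via J do read true)
FIRST(S) = {ε, bool, do, else}  (via K true do else)
FOLLOW(S) includes $ since S is the start symbol.
FOLLOW(S): S appears on no right-hand side. Thus FOLLOW(S) = {$}.
For S ::= K true do else: FIRST(K true do else) = {bool, do}, so it goes in M[S, t] for t ∈ {bool, do}.
For S ::= else: FIRST(else) = {else}, so it goes in M[S, t] for t ∈ {else}.
For S ::= ε: FIRST(ε) = {ε}, so it goes in M[S, t] for t ∈ {}; since ε ∈ FIRST, also for every t ∈ FOLLOW(S) = {$}.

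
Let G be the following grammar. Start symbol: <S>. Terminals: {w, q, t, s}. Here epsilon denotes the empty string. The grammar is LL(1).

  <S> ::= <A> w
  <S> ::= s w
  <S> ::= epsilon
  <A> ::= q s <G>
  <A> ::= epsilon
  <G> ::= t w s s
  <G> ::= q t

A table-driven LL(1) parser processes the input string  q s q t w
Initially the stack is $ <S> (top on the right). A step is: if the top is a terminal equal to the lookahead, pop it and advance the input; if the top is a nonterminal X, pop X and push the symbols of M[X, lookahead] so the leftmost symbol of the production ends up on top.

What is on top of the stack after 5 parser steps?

q

     Stack        Input        Action
  1  $ <S>        q s q t w $  expand <S> ::= <A> w
  2  $ w <A>      q s q t w $  expand <A> ::= q s <G>
  3  $ w <G> s q  q s q t w $  match q
  4  $ w <G> s    s q t w $    match s
  5  $ w <G>      q t w $      expand <G> ::= q t
Stack after step 5: $ w t q (top = q).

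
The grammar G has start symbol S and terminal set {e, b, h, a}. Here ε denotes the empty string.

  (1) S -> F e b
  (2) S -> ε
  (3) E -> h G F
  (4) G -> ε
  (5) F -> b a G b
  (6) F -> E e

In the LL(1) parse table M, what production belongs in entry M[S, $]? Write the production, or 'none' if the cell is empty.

S -> ε

FIRST(E): from E->h G F we get {h}. So FIRST(E) = {h}.
FIRST(G): from G->ε we get {ε}. So FIRST(G) = {ε}.
FIRST(F): from F->b a G b we get {b}; from F->E e we get {h}. So FIRST(F) = {b, h}.
FIRST(S): from S->F e b we get {b, h}; from S->ε we get {ε}. So FIRST(S) = {ε, b, h}.
FOLLOW(S) includes $ since S is the start symbol.
FOLLOW(S): S appears on no right-hand side. Thus FOLLOW(S) = {$}.
For S -> F e b: FIRST(F e b) = {b, h}, so it goes in M[S, t] for t ∈ {b, h}.
For S -> ε: FIRST(ε) = {ε}, so it goes in M[S, t] for t ∈ {}; since ε ∈ FIRST, also for every t ∈ FOLLOW(S) = {$}.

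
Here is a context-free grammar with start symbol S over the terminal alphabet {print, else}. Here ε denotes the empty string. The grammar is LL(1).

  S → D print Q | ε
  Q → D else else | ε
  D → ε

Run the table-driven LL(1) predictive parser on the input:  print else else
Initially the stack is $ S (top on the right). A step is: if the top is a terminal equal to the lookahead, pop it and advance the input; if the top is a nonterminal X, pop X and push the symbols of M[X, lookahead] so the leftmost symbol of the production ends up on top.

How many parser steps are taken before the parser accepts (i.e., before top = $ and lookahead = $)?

     Stack          Input              Action
  1  $ S            print else else $  expand S → D print Q
  2  $ Q print D    print else else $  expand D → ε
  3  $ Q print      print else else $  match print
  4  $ Q            else else $        expand Q → D else else
  5  $ else else D  else else $        expand D → ε
  6  $ else else    else else $        match else
  7  $ else         else $             match else
Accept reached after 7 steps.

7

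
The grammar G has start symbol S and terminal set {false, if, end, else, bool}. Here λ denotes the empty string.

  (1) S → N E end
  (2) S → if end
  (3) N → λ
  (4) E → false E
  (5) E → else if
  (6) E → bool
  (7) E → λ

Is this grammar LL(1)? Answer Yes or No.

Yes

FIRST(S) = {bool, else, end, false, if}
FIRST(N) = {λ}
FIRST(E) = {λ, bool, else, false}
FOLLOW(S) = {$}
FOLLOW(N) = {bool, else, end, false}
FOLLOW(E) = {end}
Each cell of M receives at most one production.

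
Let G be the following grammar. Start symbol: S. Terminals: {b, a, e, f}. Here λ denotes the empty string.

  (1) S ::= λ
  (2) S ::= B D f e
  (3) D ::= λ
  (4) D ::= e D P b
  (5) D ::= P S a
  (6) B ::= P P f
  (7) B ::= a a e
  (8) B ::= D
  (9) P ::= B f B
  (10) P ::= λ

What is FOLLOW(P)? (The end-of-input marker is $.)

FIRST(S) = {λ, a, e, f}  (via B D f e)
FIRST(D) = {λ, a, e, f}  (via P S a)
FIRST(B) = {λ, a, e, f}  (via P P f, D)
FIRST(P) = {λ, a, e, f}  (via B f B)
FOLLOW(S) includes $ since S is the start symbol.
FOLLOW(S): in D::=P S a, S is followed by a with FIRST {a}. Thus FOLLOW(S) = {$, a}.
FOLLOW(P): in D::=e D P b, P is followed by b with FIRST {b}; in D::=P S a, P is followed by S a with FIRST {a, e, f}; in B::=P P f (occurrence 1), P is followed by P f with FIRST {a, e, f}; in B::=P P f (occurrence 2), P is followed by f with FIRST {f}. Thus FOLLOW(P) = {a, b, e, f}.
FOLLOW(B): in S::=B D f e, B is followed by D f e with FIRST {a, e, f}; in P::=B f B (occurrence 1), B is followed by f B with FIRST {f}; in P::=B f B (occurrence 2), the suffix after B is empty, so FOLLOW(B) ⊇ FOLLOW(P) = {a, b, e, f}. Thus FOLLOW(B) = {a, b, e, f}.
FOLLOW(D): in S::=B D f e, D is followed by f e with FIRST {f}; in D::=e D P b, D is followed by P b with FIRST {a, b, e, f}; in B::=D, the suffix after D is empty, so FOLLOW(D) ⊇ FOLLOW(B) = {a, b, e, f}. Thus FOLLOW(D) = {a, b, e, f}.

{a, b, e, f}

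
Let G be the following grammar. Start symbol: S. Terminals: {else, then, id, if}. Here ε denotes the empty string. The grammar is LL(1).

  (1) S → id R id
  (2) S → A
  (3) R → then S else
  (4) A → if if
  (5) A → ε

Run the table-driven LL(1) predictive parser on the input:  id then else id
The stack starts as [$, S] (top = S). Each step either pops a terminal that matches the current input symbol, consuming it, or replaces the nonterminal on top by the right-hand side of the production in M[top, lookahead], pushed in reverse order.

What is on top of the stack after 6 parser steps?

     Stack             Input              Action
  1  $ S               id then else id $  expand S → id R id
  2  $ id R id         id then else id $  match id
  3  $ id R            then else id $     expand R → then S else
  4  $ id else S then  then else id $     match then
  5  $ id else S       else id $          expand S → A
  6  $ id else A       else id $          expand A → ε
Stack after step 6: $ id else (top = else).

else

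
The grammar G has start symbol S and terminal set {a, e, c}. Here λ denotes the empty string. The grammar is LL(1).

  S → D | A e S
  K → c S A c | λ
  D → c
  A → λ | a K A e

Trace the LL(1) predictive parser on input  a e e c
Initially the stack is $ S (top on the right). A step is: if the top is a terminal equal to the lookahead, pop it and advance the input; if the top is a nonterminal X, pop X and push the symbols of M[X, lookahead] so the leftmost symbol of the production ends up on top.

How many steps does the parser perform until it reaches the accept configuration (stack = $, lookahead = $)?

step 1: stack=$ S  input=a e e c $  — expand S → A e S
step 2: stack=$ S e A  input=a e e c $  — expand A → a K A e
step 3: stack=$ S e e A K a  input=a e e c $  — match a
step 4: stack=$ S e e A K  input=e e c $  — expand K → λ
step 5: stack=$ S e e A  input=e e c $  — expand A → λ
step 6: stack=$ S e e  input=e e c $  — match e
step 7: stack=$ S e  input=e c $  — match e
step 8: stack=$ S  input=c $  — expand S → D
step 9: stack=$ D  input=c $  — expand D → c
step 10: stack=$ c  input=c $  — match c
Accept reached after 10 steps.

10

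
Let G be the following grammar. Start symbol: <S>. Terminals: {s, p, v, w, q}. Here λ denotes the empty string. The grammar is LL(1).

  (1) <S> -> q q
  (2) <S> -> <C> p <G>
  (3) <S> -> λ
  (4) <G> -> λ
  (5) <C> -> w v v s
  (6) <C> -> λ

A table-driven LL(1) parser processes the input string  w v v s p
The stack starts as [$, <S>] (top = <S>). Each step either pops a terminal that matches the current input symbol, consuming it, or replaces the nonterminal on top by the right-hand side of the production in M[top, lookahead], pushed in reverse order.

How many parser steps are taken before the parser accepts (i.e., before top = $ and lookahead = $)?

step 1: stack=$ <S>  input=w v v s p $  — expand <S> -> <C> p <G>
step 2: stack=$ <G> p <C>  input=w v v s p $  — expand <C> -> w v v s
step 3: stack=$ <G> p s v v w  input=w v v s p $  — match w
step 4: stack=$ <G> p s v v  input=v v s p $  — match v
step 5: stack=$ <G> p s v  input=v s p $  — match v
step 6: stack=$ <G> p s  input=s p $  — match s
step 7: stack=$ <G> p  input=p $  — match p
step 8: stack=$ <G>  input=$  — expand <G> -> λ
Accept reached after 8 steps.

8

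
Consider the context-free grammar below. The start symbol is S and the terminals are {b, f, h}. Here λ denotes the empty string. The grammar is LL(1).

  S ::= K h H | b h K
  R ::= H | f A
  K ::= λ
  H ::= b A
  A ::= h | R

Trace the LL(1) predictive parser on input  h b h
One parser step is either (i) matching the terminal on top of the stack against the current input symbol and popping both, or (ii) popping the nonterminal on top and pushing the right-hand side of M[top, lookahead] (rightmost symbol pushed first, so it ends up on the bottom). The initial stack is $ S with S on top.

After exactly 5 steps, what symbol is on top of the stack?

A

step 1: stack=$ S  input=h b h $  — expand S ::= K h H
step 2: stack=$ H h K  input=h b h $  — expand K ::= λ
step 3: stack=$ H h  input=h b h $  — match h
step 4: stack=$ H  input=b h $  — expand H ::= b A
step 5: stack=$ A b  input=b h $  — match b
Stack after step 5: $ A (top = A).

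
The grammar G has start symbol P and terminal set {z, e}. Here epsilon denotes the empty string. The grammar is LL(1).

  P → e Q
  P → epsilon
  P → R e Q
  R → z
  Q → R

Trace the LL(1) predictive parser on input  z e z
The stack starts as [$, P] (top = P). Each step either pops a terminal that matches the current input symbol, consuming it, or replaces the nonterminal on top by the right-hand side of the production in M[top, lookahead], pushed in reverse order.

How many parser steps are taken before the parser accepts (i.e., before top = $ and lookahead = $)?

7

     Stack    Input    Action
  1  $ P      z e z $  expand P → R e Q
  2  $ Q e R  z e z $  expand R → z
  3  $ Q e z  z e z $  match z
  4  $ Q e    e z $    match e
  5  $ Q      z $      expand Q → R
  6  $ R      z $      expand R → z
  7  $ z      z $      match z
Accept reached after 7 steps.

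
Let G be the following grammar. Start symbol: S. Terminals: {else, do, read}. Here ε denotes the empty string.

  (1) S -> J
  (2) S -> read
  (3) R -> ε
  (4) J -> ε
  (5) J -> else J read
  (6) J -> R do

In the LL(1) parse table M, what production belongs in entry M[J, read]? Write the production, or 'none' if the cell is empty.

FIRST(R): from R->ε we get {ε}. So FIRST(R) = {ε}.
FIRST(J): from J->ε we get {ε}; from J->else J read we get {else}; from J->R do we get {do}. So FIRST(J) = {ε, do, else}.
FIRST(S): from S->J we get {ε, do, else}; from S->read we get {read}. So FIRST(S) = {ε, do, else, read}.
FOLLOW(S) includes $ since S is the start symbol.
FOLLOW(S): S appears on no right-hand side. Thus FOLLOW(S) = {$}.
FOLLOW(J): in S->J, the suffix after J is empty, so FOLLOW(J) ⊇ FOLLOW(S) = {$}; in J->else J read, J is followed by read with FIRST {read}. Thus FOLLOW(J) = {$, read}.
For J -> ε: FIRST(ε) = {ε}, so it goes in M[J, t] for t ∈ {}; since ε ∈ FIRST, also for every t ∈ FOLLOW(J) = {$, read}.
For J -> else J read: FIRST(else J read) = {else}, so it goes in M[J, t] for t ∈ {else}.
For J -> R do: FIRST(R do) = {do}, so it goes in M[J, t] for t ∈ {do}.

J -> ε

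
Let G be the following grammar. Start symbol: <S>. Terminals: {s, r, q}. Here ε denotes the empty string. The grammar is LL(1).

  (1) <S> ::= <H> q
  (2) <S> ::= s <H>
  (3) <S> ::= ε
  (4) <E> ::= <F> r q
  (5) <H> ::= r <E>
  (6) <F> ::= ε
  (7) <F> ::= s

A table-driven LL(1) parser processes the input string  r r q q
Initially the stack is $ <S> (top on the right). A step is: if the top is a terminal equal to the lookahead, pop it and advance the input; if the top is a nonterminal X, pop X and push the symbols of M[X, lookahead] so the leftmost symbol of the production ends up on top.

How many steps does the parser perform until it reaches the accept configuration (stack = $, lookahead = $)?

8

step 1: stack=$ <S>  input=r r q q $  — expand <S> ::= <H> q
step 2: stack=$ q <H>  input=r r q q $  — expand <H> ::= r <E>
step 3: stack=$ q <E> r  input=r r q q $  — match r
step 4: stack=$ q <E>  input=r q q $  — expand <E> ::= <F> r q
step 5: stack=$ q q r <F>  input=r q q $  — expand <F> ::= ε
step 6: stack=$ q q r  input=r q q $  — match r
step 7: stack=$ q q  input=q q $  — match q
step 8: stack=$ q  input=q $  — match q
Accept reached after 8 steps.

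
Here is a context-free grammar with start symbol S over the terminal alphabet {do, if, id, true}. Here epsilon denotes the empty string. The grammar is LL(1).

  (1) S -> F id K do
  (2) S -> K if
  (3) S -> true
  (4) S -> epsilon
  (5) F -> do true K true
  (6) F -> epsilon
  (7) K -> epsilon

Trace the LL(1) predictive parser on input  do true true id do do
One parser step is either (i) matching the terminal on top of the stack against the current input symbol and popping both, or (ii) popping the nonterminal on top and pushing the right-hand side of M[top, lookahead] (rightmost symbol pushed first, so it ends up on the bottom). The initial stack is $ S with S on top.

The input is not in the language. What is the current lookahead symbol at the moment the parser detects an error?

do

step 1: stack=$ S  input=do true true id do do $  — expand S -> F id K do
step 2: stack=$ do K id F  input=do true true id do do $  — expand F -> do true K true
step 3: stack=$ do K id true K true do  input=do true true id do do $  — match do
step 4: stack=$ do K id true K true  input=true true id do do $  — match true
step 5: stack=$ do K id true K  input=true id do do $  — expand K -> epsilon
step 6: stack=$ do K id true  input=true id do do $  — match true
step 7: stack=$ do K id  input=id do do $  — match id
step 8: stack=$ do K  input=do do $  — expand K -> epsilon
step 9: stack=$ do  input=do do $  — match do
step 10: stack=$  input=do $  — error: stack empty but input remains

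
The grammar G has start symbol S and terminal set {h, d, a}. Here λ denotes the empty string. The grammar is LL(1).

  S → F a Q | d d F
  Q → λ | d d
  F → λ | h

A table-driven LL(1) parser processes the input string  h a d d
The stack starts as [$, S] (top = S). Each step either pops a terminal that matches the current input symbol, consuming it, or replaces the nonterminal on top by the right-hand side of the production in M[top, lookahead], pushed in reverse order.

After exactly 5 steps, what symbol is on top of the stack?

d

step 1: stack=$ S  input=h a d d $  — expand S → F a Q
step 2: stack=$ Q a F  input=h a d d $  — expand F → h
step 3: stack=$ Q a h  input=h a d d $  — match h
step 4: stack=$ Q a  input=a d d $  — match a
step 5: stack=$ Q  input=d d $  — expand Q → d d
Stack after step 5: $ d d (top = d).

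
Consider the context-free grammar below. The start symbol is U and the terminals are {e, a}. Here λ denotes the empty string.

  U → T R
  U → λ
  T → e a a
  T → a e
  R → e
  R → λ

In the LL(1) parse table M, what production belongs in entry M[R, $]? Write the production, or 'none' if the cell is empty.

FIRST(T) = {a, e}
FIRST(R) = {λ, e}
FIRST(U) = {λ, a, e}  (via T R)
FOLLOW(U) includes $ since U is the start symbol.
FOLLOW(U): U appears on no right-hand side. Thus FOLLOW(U) = {$}.
FOLLOW(R): in U→T R, the suffix after R is empty, so FOLLOW(R) ⊇ FOLLOW(U) = {$}. Thus FOLLOW(R) = {$}.
For R → e: FIRST(e) = {e}, so it goes in M[R, t] for t ∈ {e}.
For R → λ: FIRST(λ) = {λ}, so it goes in M[R, t] for t ∈ {}; since λ ∈ FIRST, also for every t ∈ FOLLOW(R) = {$}.

R → λ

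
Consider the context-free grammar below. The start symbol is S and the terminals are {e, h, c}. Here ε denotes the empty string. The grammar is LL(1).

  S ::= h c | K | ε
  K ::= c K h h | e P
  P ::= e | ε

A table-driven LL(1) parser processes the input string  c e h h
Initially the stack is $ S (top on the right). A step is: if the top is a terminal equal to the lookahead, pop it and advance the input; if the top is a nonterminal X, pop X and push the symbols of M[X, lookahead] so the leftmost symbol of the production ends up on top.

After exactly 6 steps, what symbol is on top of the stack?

h

step 1: stack=$ S  input=c e h h $  — expand S ::= K
step 2: stack=$ K  input=c e h h $  — expand K ::= c K h h
step 3: stack=$ h h K c  input=c e h h $  — match c
step 4: stack=$ h h K  input=e h h $  — expand K ::= e P
step 5: stack=$ h h P e  input=e h h $  — match e
step 6: stack=$ h h P  input=h h $  — expand P ::= ε
Stack after step 6: $ h h (top = h).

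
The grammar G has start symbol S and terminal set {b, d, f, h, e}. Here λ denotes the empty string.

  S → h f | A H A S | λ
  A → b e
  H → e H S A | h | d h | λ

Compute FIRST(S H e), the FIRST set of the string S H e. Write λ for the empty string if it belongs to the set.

{b, d, e, h}

FIRST(A): from A→b e we get {b}. So FIRST(A) = {b}.
FIRST(H): from H→e H S A we get {e}; from H→h we get {h}; from H→d h we get {d}; from H→λ we get {λ}. So FIRST(H) = {λ, d, e, h}.
FIRST(S): from S→h f we get {h}; from S→A H A S we get {b}; from S→λ we get {λ}. So FIRST(S) = {λ, b, h}.
FIRST(S H e): take FIRST of each symbol in turn, carrying on past any symbol whose FIRST contains λ; result {b, d, e, h}.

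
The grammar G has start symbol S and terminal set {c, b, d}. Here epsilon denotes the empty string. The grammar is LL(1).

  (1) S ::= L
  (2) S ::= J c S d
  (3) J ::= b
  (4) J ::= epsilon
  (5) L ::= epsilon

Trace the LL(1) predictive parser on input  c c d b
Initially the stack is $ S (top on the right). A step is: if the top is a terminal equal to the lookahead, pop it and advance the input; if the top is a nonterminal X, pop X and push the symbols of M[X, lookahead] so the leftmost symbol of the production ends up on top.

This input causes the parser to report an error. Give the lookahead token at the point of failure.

      Stack        Input      Action
   1  $ S          c c d b $  expand S ::= J c S d
   2  $ d S c J    c c d b $  expand J ::= epsilon
   3  $ d S c      c c d b $  match c
   4  $ d S        c d b $    expand S ::= J c S d
   5  $ d d S c J  c d b $    expand J ::= epsilon
   6  $ d d S c    c d b $    match c
   7  $ d d S      d b $      expand S ::= L
   8  $ d d L      d b $      expand L ::= epsilon
   9  $ d d        d b $      match d
  10  $ d          b $        error: top is terminal d but lookahead is b

b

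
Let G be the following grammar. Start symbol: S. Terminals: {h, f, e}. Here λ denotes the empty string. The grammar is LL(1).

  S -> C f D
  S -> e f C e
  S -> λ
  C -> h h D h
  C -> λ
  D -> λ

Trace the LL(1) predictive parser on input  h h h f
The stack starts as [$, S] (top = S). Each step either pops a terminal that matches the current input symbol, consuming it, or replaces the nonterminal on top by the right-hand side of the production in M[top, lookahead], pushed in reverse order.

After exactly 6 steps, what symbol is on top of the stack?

     Stack          Input      Action
  1  $ S            h h h f $  expand S -> C f D
  2  $ D f C        h h h f $  expand C -> h h D h
  3  $ D f h D h h  h h h f $  match h
  4  $ D f h D h    h h f $    match h
  5  $ D f h D      h f $      expand D -> λ
  6  $ D f h        h f $      match h
Stack after step 6: $ D f (top = f).

f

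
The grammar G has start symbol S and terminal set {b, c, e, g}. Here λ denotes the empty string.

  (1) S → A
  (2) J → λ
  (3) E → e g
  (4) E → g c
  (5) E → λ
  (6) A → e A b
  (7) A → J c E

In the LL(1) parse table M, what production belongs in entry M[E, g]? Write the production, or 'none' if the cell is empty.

E → g c

FIRST(J) = {λ}
FIRST(E) = {λ, e, g}
FIRST(A) = {c, e}  (via J c E)
FIRST(S) = {c, e}  (via A)
FOLLOW(S) includes $ since S is the start symbol.
FOLLOW(A): in S→A, the suffix after A is empty, so FOLLOW(A) ⊇ FOLLOW(S) = {$}; in A→e A b, A is followed by b with FIRST {b}. Thus FOLLOW(A) = {$, b}.
FOLLOW(E): in A→J c E, the suffix after E is empty, so FOLLOW(E) ⊇ FOLLOW(A) = {$, b}. Thus FOLLOW(E) = {$, b}.
For E → e g: FIRST(e g) = {e}, so it goes in M[E, t] for t ∈ {e}.
For E → g c: FIRST(g c) = {g}, so it goes in M[E, t] for t ∈ {g}.
For E → λ: FIRST(λ) = {λ}, so it goes in M[E, t] for t ∈ {}; since λ ∈ FIRST, also for every t ∈ FOLLOW(E) = {$, b}.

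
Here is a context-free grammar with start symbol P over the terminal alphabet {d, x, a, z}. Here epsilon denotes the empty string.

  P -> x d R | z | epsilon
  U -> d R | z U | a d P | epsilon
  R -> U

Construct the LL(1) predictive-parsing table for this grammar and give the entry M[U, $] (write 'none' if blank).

FIRST(P): from P->x d R we get {x}; from P->z we get {z}; from P->epsilon we get {epsilon}. So FIRST(P) = {epsilon, x, z}.
FIRST(U): from U->d R we get {d}; from U->z U we get {z}; from U->a d P we get {a}; from U->epsilon we get {epsilon}. So FIRST(U) = {epsilon, a, d, z}.
FIRST(R): from R->U we get {epsilon, a, d, z}. So FIRST(R) = {epsilon, a, d, z}.
FOLLOW(P) includes $ since P is the start symbol.
FOLLOW(U): in U->z U, the suffix after U is empty (adds nothing new); in R->U, the suffix after U is empty, so FOLLOW(U) ⊇ FOLLOW(R) = {$}. Thus FOLLOW(U) = {$}.
FOLLOW(R): in P->x d R, the suffix after R is empty, so FOLLOW(R) ⊇ FOLLOW(P) = {$}; in U->d R, the suffix after R is empty, so FOLLOW(R) ⊇ FOLLOW(U) = {$}. Thus FOLLOW(R) = {$}.
For U -> d R: FIRST(d R) = {d}, so it goes in M[U, t] for t ∈ {d}.
For U -> z U: FIRST(z U) = {z}, so it goes in M[U, t] for t ∈ {z}.
For U -> a d P: FIRST(a d P) = {a}, so it goes in M[U, t] for t ∈ {a}.
For U -> epsilon: FIRST(epsilon) = {epsilon}, so it goes in M[U, t] for t ∈ {}; since epsilon ∈ FIRST, also for every t ∈ FOLLOW(U) = {$}.

U -> epsilon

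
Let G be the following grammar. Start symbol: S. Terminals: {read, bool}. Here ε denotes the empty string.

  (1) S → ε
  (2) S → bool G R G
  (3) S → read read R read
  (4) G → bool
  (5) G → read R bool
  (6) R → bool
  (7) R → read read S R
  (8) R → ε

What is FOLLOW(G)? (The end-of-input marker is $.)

FIRST(S) = {ε, bool, read}
FIRST(G) = {bool, read}
FIRST(R) = {ε, bool, read}
FOLLOW(S) includes $ since S is the start symbol.
FOLLOW(R): in S→bool G R G, R is followed by G with FIRST {bool, read}; in S→read read R read, R is followed by read with FIRST {read}; in G→read R bool, R is followed by bool with FIRST {bool}; in R→read read S R, the suffix after R is empty (adds nothing new). Thus FOLLOW(R) = {bool, read}.
FOLLOW(S): in R→read read S R, S is followed by R with FIRST {ε, bool, read}; in R→read read S R, the suffix after S is nullable, so FOLLOW(S) ⊇ FOLLOW(R) = {bool, read}. Thus FOLLOW(S) = {$, bool, read}.
FOLLOW(G): in S→bool G R G (occurrence 1), G is followed by R G with FIRST {bool, read}; in S→bool G R G (occurrence 2), the suffix after G is empty, so FOLLOW(G) ⊇ FOLLOW(S) = {$, bool, read}. Thus FOLLOW(G) = {$, bool, read}.

{$, bool, read}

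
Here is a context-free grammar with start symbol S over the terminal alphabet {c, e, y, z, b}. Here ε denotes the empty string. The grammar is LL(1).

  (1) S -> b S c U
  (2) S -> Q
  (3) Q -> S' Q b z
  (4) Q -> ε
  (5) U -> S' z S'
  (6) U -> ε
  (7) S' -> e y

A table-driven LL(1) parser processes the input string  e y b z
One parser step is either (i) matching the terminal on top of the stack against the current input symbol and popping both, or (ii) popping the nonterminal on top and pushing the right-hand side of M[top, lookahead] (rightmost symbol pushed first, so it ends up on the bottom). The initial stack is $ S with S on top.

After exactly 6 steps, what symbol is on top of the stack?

b

     Stack        Input      Action
  1  $ S          e y b z $  expand S -> Q
  2  $ Q          e y b z $  expand Q -> S' Q b z
  3  $ z b Q S'   e y b z $  expand S' -> e y
  4  $ z b Q y e  e y b z $  match e
  5  $ z b Q y    y b z $    match y
  6  $ z b Q      b z $      expand Q -> ε
Stack after step 6: $ z b (top = b).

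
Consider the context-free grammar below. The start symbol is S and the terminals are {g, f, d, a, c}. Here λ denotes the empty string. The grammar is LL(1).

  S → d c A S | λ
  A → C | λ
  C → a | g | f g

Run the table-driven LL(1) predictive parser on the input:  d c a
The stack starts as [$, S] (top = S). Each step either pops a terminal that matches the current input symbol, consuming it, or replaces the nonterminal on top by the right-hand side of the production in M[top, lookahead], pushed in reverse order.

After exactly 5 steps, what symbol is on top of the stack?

a

     Stack      Input    Action
  1  $ S        d c a $  expand S → d c A S
  2  $ S A c d  d c a $  match d
  3  $ S A c    c a $    match c
  4  $ S A      a $      expand A → C
  5  $ S C      a $      expand C → a
Stack after step 5: $ S a (top = a).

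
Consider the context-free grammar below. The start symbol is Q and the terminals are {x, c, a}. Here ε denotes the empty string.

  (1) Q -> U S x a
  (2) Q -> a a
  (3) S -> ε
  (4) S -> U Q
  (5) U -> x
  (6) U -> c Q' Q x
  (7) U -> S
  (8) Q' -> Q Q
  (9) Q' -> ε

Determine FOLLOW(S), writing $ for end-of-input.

FIRST(Q): from Q->U S x a we get {a, c, x}; from Q->a a we get {a}. So FIRST(Q) = {a, c, x}.
FIRST(Q'): from Q'->Q Q we get {a, c, x}; from Q'->ε we get {ε}. So FIRST(Q') = {ε, a, c, x}.
FIRST(S): from S->ε we get {ε}; from S->U Q we get {a, c, x}. So FIRST(S) = {ε, a, c, x}.
FIRST(U): from U->x we get {x}; from U->c Q' Q x we get {c}; from U->S we get {ε, a, c, x}. So FIRST(U) = {ε, a, c, x}.
FOLLOW(Q) includes $ since Q is the start symbol.
FOLLOW(U): in Q->U S x a, U is followed by S x a with FIRST {a, c, x}; in S->U Q, U is followed by Q with FIRST {a, c, x}. Thus FOLLOW(U) = {a, c, x}.
FOLLOW(S): in Q->U S x a, S is followed by x a with FIRST {x}; in U->S, the suffix after S is empty, so FOLLOW(S) ⊇ FOLLOW(U) = {a, c, x}. Thus FOLLOW(S) = {a, c, x}.
FOLLOW(Q'): in U->c Q' Q x, Q' is followed by Q x with FIRST {a, c, x}. Thus FOLLOW(Q') = {a, c, x}.
FOLLOW(Q): in S->U Q, the suffix after Q is empty, so FOLLOW(Q) ⊇ FOLLOW(S) = {a, c, x}; in U->c Q' Q x, Q is followed by x with FIRST {x}; in Q'->Q Q (occurrence 1), Q is followed by Q with FIRST {a, c, x}; in Q'->Q Q (occurrence 2), the suffix after Q is empty, so FOLLOW(Q) ⊇ FOLLOW(Q') = {a, c, x}. Thus FOLLOW(Q) = {$, a, c, x}.

{a, c, x}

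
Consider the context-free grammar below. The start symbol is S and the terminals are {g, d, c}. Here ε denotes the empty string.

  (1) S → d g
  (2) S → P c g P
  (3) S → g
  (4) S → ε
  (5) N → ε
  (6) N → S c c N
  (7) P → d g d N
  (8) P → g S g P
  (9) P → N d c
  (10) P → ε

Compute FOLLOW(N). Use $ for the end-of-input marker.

{$, c, d, g}

FIRST(S) = {ε, c, d, g}  (via P c g P)
FIRST(N) = {ε, c, d, g}  (via S c c N)
FIRST(P) = {ε, c, d, g}  (via N d c)
FOLLOW(S) includes $ since S is the start symbol.
FOLLOW(S): in N→S c c N, S is followed by c c N with FIRST {c}; in P→g S g P, S is followed by g P with FIRST {g}. Thus FOLLOW(S) = {$, c, g}.
FOLLOW(P): in S→P c g P (occurrence 1), P is followed by c g P with FIRST {c}; in S→P c g P (occurrence 2), the suffix after P is empty, so FOLLOW(P) ⊇ FOLLOW(S) = {$, c, g}; in P→g S g P, the suffix after P is empty (adds nothing new). Thus FOLLOW(P) = {$, c, g}.
FOLLOW(N): in N→S c c N, the suffix after N is empty (adds nothing new); in P→d g d N, the suffix after N is empty, so FOLLOW(N) ⊇ FOLLOW(P) = {$, c, g}; in P→N d c, N is followed by d c with FIRST {d}. Thus FOLLOW(N) = {$, c, d, g}.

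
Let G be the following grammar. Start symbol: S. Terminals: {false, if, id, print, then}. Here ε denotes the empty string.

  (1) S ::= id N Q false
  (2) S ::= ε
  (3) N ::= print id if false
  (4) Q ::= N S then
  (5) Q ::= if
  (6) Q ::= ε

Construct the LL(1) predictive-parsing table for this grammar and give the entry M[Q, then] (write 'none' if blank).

none

FIRST(S) = {ε, id}
FIRST(N) = {print}
FIRST(Q) = {ε, if, print}  (via N S then)
FOLLOW(S) includes $ since S is the start symbol.
FOLLOW(Q): in S::=id N Q false, Q is followed by false with FIRST {false}. Thus FOLLOW(Q) = {false}.
For Q ::= N S then: FIRST(N S then) = {print}, so it goes in M[Q, t] for t ∈ {print}.
For Q ::= if: FIRST(if) = {if}, so it goes in M[Q, t] for t ∈ {if}.
For Q ::= ε: FIRST(ε) = {ε}, so it goes in M[Q, t] for t ∈ {}; since ε ∈ FIRST, also for every t ∈ FOLLOW(Q) = {false}.
None of these place a production in M[Q, then].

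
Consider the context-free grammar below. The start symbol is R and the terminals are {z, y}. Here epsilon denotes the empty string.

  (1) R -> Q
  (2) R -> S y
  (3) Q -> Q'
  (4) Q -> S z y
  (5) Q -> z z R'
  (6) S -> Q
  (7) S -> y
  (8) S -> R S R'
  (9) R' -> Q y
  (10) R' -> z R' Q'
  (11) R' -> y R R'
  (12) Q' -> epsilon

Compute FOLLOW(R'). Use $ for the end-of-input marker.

{$, y, z}

FIRST(Q'): from Q'->epsilon we get {epsilon}. So FIRST(Q') = {epsilon}.
FIRST(R): from R->Q we get {epsilon, y, z}; from R->S y we get {y, z}. So FIRST(R) = {epsilon, y, z}.
FIRST(Q): from Q->Q' we get {epsilon}; from Q->S z y we get {y, z}; from Q->z z R' we get {z}. So FIRST(Q) = {epsilon, y, z}.
FIRST(R'): from R'->Q y we get {y, z}; from R'->z R' Q' we get {z}; from R'->y R R' we get {y}. So FIRST(R') = {y, z}.
FIRST(S): from S->Q we get {epsilon, y, z}; from S->y we get {y}; from S->R S R' we get {y, z}. So FIRST(S) = {epsilon, y, z}.
FOLLOW(R) includes $ since R is the start symbol.
FOLLOW(R): in S->R S R', R is followed by S R' with FIRST {y, z}; in R'->y R R', R is followed by R' with FIRST {y, z}. Thus FOLLOW(R) = {$, y, z}.
FOLLOW(S): in R->S y, S is followed by y with FIRST {y}; in Q->S z y, S is followed by z y with FIRST {z}; in S->R S R', S is followed by R' with FIRST {y, z}. Thus FOLLOW(S) = {y, z}.
FOLLOW(Q): in R->Q, the suffix after Q is empty, so FOLLOW(Q) ⊇ FOLLOW(R) = {$, y, z}; in S->Q, the suffix after Q is empty, so FOLLOW(Q) ⊇ FOLLOW(S) = {y, z}; in R'->Q y, Q is followed by y with FIRST {y}. Thus FOLLOW(Q) = {$, y, z}.
FOLLOW(R'): in Q->z z R', the suffix after R' is empty, so FOLLOW(R') ⊇ FOLLOW(Q) = {$, y, z}; in S->R S R', the suffix after R' is empty, so FOLLOW(R') ⊇ FOLLOW(S) = {y, z}; in R'->z R' Q', R' is followed by Q' with FIRST {epsilon}; in R'->z R' Q', the suffix after R' is nullable (adds nothing new); in R'->y R R', the suffix after R' is empty (adds nothing new). Thus FOLLOW(R') = {$, y, z}.
FOLLOW(Q'): in Q->Q', the suffix after Q' is empty, so FOLLOW(Q') ⊇ FOLLOW(Q) = {$, y, z}; in R'->z R' Q', the suffix after Q' is empty, so FOLLOW(Q') ⊇ FOLLOW(R') = {$, y, z}. Thus FOLLOW(Q') = {$, y, z}.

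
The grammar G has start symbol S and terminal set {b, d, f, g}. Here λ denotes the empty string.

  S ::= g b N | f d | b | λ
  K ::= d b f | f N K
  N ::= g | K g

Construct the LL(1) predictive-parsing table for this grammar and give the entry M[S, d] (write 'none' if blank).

none

FIRST(S): from S::=g b N we get {g}; from S::=f d we get {f}; from S::=b we get {b}; from S::=λ we get {λ}. So FIRST(S) = {λ, b, f, g}.
FIRST(K): from K::=d b f we get {d}; from K::=f N K we get {f}. So FIRST(K) = {d, f}.
FIRST(N): from N::=g we get {g}; from N::=K g we get {d, f}. So FIRST(N) = {d, f, g}.
FOLLOW(S) includes $ since S is the start symbol.
FOLLOW(S): S appears on no right-hand side. Thus FOLLOW(S) = {$}.
For S ::= g b N: FIRST(g b N) = {g}, so it goes in M[S, t] for t ∈ {g}.
For S ::= f d: FIRST(f d) = {f}, so it goes in M[S, t] for t ∈ {f}.
For S ::= b: FIRST(b) = {b}, so it goes in M[S, t] for t ∈ {b}.
For S ::= λ: FIRST(λ) = {λ}, so it goes in M[S, t] for t ∈ {}; since λ ∈ FIRST, also for every t ∈ FOLLOW(S) = {$}.
None of these place a production in M[S, d].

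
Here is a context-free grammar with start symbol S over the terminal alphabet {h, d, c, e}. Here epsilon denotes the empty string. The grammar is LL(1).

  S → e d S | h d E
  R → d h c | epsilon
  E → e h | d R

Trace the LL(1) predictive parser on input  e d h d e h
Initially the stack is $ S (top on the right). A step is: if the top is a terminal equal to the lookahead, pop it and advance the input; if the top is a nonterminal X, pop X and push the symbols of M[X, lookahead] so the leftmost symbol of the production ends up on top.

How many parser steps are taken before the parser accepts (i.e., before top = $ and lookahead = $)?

     Stack    Input          Action
  1  $ S      e d h d e h $  expand S → e d S
  2  $ S d e  e d h d e h $  match e
  3  $ S d    d h d e h $    match d
  4  $ S      h d e h $      expand S → h d E
  5  $ E d h  h d e h $      match h
  6  $ E d    d e h $        match d
  7  $ E      e h $          expand E → e h
  8  $ h e    e h $          match e
  9  $ h      h $            match h
Accept reached after 9 steps.

9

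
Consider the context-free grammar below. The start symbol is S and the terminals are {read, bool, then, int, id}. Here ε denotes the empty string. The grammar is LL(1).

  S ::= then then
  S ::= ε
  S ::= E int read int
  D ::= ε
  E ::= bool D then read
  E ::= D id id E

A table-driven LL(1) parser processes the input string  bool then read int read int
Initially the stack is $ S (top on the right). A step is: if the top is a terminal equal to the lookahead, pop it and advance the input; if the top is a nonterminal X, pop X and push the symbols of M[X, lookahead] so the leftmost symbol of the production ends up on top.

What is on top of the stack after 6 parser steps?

int

     Stack                            Input                          Action
  1  $ S                              bool then read int read int $  expand S ::= E int read int
  2  $ int read int E                 bool then read int read int $  expand E ::= bool D then read
  3  $ int read int read then D bool  bool then read int read int $  match bool
  4  $ int read int read then D       then read int read int $       expand D ::= ε
  5  $ int read int read then         then read int read int $       match then
  6  $ int read int read              read int read int $            match read
Stack after step 6: $ int read int (top = int).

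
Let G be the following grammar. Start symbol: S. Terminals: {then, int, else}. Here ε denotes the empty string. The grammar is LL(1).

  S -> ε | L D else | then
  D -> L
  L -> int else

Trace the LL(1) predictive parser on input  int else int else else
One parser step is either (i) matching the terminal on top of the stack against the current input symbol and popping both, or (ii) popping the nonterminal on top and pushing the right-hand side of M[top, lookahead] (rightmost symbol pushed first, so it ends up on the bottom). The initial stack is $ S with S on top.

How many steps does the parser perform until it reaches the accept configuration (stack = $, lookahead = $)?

9

     Stack              Input                     Action
  1  $ S                int else int else else $  expand S -> L D else
  2  $ else D L         int else int else else $  expand L -> int else
  3  $ else D else int  int else int else else $  match int
  4  $ else D else      else int else else $      match else
  5  $ else D           int else else $           expand D -> L
  6  $ else L           int else else $           expand L -> int else
  7  $ else else int    int else else $           match int
  8  $ else else        else else $               match else
  9  $ else             else $                    match else
Accept reached after 9 steps.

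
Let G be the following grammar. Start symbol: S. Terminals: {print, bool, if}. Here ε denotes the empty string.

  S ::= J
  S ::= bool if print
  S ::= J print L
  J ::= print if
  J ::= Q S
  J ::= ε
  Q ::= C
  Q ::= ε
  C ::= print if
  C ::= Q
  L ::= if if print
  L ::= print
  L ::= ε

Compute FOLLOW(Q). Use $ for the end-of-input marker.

FIRST(L) = {ε, if, print}
FIRST(S) = {ε, bool, print}  (via J, J print L)
FIRST(J) = {ε, bool, print}  (via Q S)
FIRST(Q) = {ε, print}  (via C)
FIRST(C) = {ε, print}  (via Q)
FOLLOW(S) includes $ since S is the start symbol.
FOLLOW(S): in J::=Q S, the suffix after S is empty, so FOLLOW(S) ⊇ FOLLOW(J) = {$, print}. Thus FOLLOW(S) = {$, print}.
FOLLOW(J): in S::=J, the suffix after J is empty, so FOLLOW(J) ⊇ FOLLOW(S) = {$, print}; in S::=J print L, J is followed by print L with FIRST {print}. Thus FOLLOW(J) = {$, print}.
FOLLOW(L): in S::=J print L, the suffix after L is empty, so FOLLOW(L) ⊇ FOLLOW(S) = {$, print}. Thus FOLLOW(L) = {$, print}.
FOLLOW(Q): in J::=Q S, Q is followed by S with FIRST {ε, bool, print}; in J::=Q S, the suffix after Q is nullable, so FOLLOW(Q) ⊇ FOLLOW(J) = {$, print}; in C::=Q, the suffix after Q is empty, so FOLLOW(Q) ⊇ FOLLOW(C) = {$, bool, print}. Thus FOLLOW(Q) = {$, bool, print}.
FOLLOW(C): in Q::=C, the suffix after C is empty, so FOLLOW(C) ⊇ FOLLOW(Q) = {$, bool, print}. Thus FOLLOW(C) = {$, bool, print}.

{$, bool, print}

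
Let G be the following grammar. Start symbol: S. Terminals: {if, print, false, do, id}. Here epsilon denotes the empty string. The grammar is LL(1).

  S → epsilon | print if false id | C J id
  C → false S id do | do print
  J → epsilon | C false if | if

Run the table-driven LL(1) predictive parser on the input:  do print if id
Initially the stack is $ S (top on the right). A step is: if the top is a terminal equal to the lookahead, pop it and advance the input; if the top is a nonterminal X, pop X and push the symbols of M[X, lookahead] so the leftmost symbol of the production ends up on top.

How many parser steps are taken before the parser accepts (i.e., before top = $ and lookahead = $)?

7

step 1: stack=$ S  input=do print if id $  — expand S → C J id
step 2: stack=$ id J C  input=do print if id $  — expand C → do print
step 3: stack=$ id J print do  input=do print if id $  — match do
step 4: stack=$ id J print  input=print if id $  — match print
step 5: stack=$ id J  input=if id $  — expand J → if
step 6: stack=$ id if  input=if id $  — match if
step 7: stack=$ id  input=id $  — match id
Accept reached after 7 steps.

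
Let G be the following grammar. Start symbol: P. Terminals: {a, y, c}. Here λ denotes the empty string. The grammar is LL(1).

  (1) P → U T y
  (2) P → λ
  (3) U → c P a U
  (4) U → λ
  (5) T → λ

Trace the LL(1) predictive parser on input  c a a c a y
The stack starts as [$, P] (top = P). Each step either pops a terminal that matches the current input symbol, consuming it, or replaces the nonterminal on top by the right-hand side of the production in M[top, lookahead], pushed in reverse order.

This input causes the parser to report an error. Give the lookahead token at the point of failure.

     Stack          Input          Action
  1  $ P            c a a c a y $  expand P → U T y
  2  $ y T U        c a a c a y $  expand U → c P a U
  3  $ y T U a P c  c a a c a y $  match c
  4  $ y T U a P    a a c a y $    expand P → λ
  5  $ y T U a      a a c a y $    match a
  6  $ y T U        a c a y $      error: M[U, a] is empty

a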